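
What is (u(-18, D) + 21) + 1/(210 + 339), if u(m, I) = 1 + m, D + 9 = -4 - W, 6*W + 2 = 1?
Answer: 2197/549 ≈ 4.0018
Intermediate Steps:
W = -⅙ (W = -⅓ + (⅙)*1 = -⅓ + ⅙ = -⅙ ≈ -0.16667)
D = -77/6 (D = -9 + (-4 - 1*(-⅙)) = -9 + (-4 + ⅙) = -9 - 23/6 = -77/6 ≈ -12.833)
(u(-18, D) + 21) + 1/(210 + 339) = ((1 - 18) + 21) + 1/(210 + 339) = (-17 + 21) + 1/549 = 4 + 1/549 = 2197/549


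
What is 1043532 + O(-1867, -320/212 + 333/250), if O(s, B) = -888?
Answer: 1042644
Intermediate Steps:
1043532 + O(-1867, -320/212 + 333/250) = 1043532 - 888 = 1042644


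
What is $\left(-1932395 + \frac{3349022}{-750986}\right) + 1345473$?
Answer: $- \frac{220386777057}{375493} \approx -5.8693 \cdot 10^{5}$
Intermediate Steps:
$\left(-1932395 + \frac{3349022}{-750986}\right) + 1345473 = \left(-1932395 + 3349022 \left(- \frac{1}{750986}\right)\right) + 1345473 = \left(-1932395 - \frac{1674511}{375493}\right) + 1345473 = - \frac{725602470246}{375493} + 1345473 = - \frac{220386777057}{375493}$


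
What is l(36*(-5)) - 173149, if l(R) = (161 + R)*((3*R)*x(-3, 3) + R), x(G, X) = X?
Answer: -138949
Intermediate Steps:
l(R) = 10*R*(161 + R) (l(R) = (161 + R)*((3*R)*3 + R) = (161 + R)*(9*R + R) = (161 + R)*(10*R) = 10*R*(161 + R))
l(36*(-5)) - 173149 = 10*(36*(-5))*(161 + 36*(-5)) - 173149 = 10*(-180)*(161 - 180) - 173149 = 10*(-180)*(-19) - 173149 = 34200 - 173149 = -138949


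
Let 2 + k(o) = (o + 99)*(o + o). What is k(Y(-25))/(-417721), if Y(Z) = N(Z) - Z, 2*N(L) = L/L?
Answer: -12695/835442 ≈ -0.015196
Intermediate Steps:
N(L) = ½ (N(L) = (L/L)/2 = (½)*1 = ½)
Y(Z) = ½ - Z
k(o) = -2 + 2*o*(99 + o) (k(o) = -2 + (o + 99)*(o + o) = -2 + (99 + o)*(2*o) = -2 + 2*o*(99 + o))
k(Y(-25))/(-417721) = (-2 + 2*(½ - 1*(-25))² + 198*(½ - 1*(-25)))/(-417721) = (-2 + 2*(½ + 25)² + 198*(½ + 25))*(-1/417721) = (-2 + 2*(51/2)² + 198*(51/2))*(-1/417721) = (-2 + 2*(2601/4) + 5049)*(-1/417721) = (-2 + 2601/2 + 5049)*(-1/417721) = (12695/2)*(-1/417721) = -12695/835442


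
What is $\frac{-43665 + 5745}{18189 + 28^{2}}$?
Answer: $- \frac{37920}{18973} \approx -1.9986$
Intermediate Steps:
$\frac{-43665 + 5745}{18189 + 28^{2}} = - \frac{37920}{18189 + 784} = - \frac{37920}{18973}$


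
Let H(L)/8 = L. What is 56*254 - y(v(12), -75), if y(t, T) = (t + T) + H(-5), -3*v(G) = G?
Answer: 14343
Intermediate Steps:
v(G) = -G/3
H(L) = 8*L
y(t, T) = -40 + T + t (y(t, T) = (t + T) + 8*(-5) = (T + t) - 40 = -40 + T + t)
56*254 - y(v(12), -75) = 56*254 - (-40 - 75 - ⅓*12) = 14224 - (-40 - 75 - 4) = 14224 - 1*(-119) = 14224 + 119 = 14343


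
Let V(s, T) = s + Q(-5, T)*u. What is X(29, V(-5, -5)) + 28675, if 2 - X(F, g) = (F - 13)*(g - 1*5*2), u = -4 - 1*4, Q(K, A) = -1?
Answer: 28789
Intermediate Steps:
u = -8 (u = -4 - 4 = -8)
V(s, T) = 8 + s (V(s, T) = s - 1*(-8) = s + 8 = 8 + s)
X(F, g) = 2 - (-13 + F)*(-10 + g) (X(F, g) = 2 - (F - 13)*(g - 1*5*2) = 2 - (-13 + F)*(g - 5*2) = 2 - (-13 + F)*(g - 10) = 2 - (-13 + F)*(-10 + g))
X(29, V(-5, -5)) + 28675 = (-128 + 10*29 + 13*(8 - 5) - 1*29*(8 - 5)) + 28675 = (-128 + 290 + 13*3 - 1*29*3) + 28675 = (-128 + 290 + 39 - 87) + 28675 = 114 + 28675 = 28789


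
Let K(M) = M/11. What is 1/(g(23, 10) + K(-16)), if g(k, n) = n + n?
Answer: 11/204 ≈ 0.053922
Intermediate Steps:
K(M) = M/11 (K(M) = M*(1/11) = M/11)
g(k, n) = 2*n
1/(g(23, 10) + K(-16)) = 1/(2*10 + (1/11)*(-16)) = 1/(20 - 16/11) = 1/(204/11) = 11/204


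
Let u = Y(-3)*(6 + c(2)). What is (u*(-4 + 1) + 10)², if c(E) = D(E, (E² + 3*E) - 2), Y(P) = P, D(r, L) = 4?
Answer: 10000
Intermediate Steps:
c(E) = 4
u = -30 (u = -3*(6 + 4) = -3*10 = -30)
(u*(-4 + 1) + 10)² = (-30*(-4 + 1) + 10)² = (-30*(-3) + 10)² = (90 + 10)² = 100² = 10000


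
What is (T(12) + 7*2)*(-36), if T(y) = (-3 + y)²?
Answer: -3420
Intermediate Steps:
(T(12) + 7*2)*(-36) = ((-3 + 12)² + 7*2)*(-36) = (9² + 14)*(-36) = (81 + 14)*(-36) = 95*(-36) = -3420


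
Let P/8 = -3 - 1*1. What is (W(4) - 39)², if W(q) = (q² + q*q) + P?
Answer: 1521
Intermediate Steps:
P = -32 (P = 8*(-3 - 1*1) = 8*(-3 - 1) = 8*(-4) = -32)
W(q) = -32 + 2*q² (W(q) = (q² + q*q) - 32 = (q² + q²) - 32 = 2*q² - 32 = -32 + 2*q²)
(W(4) - 39)² = ((-32 + 2*4²) - 39)² = ((-32 + 2*16) - 39)² = ((-32 + 32) - 39)² = (0 - 39)² = (-39)² = 1521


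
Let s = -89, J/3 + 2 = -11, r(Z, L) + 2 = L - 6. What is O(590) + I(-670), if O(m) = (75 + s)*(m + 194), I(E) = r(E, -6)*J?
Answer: -10430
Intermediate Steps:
r(Z, L) = -8 + L (r(Z, L) = -2 + (L - 6) = -2 + (-6 + L) = -8 + L)
J = -39 (J = -6 + 3*(-11) = -6 - 33 = -39)
I(E) = 546 (I(E) = (-8 - 6)*(-39) = -14*(-39) = 546)
O(m) = -2716 - 14*m (O(m) = (75 - 89)*(m + 194) = -14*(194 + m) = -2716 - 14*m)
O(590) + I(-670) = (-2716 - 14*590) + 546 = (-2716 - 8260) + 546 = -10976 + 546 = -10430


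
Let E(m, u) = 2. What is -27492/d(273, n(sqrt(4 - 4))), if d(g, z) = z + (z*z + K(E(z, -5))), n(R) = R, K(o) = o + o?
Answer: -6873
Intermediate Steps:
K(o) = 2*o
d(g, z) = 4 + z + z**2 (d(g, z) = z + (z*z + 2*2) = z + (z**2 + 4) = z + (4 + z**2) = 4 + z + z**2)
-27492/d(273, n(sqrt(4 - 4))) = -27492/(4 + sqrt(4 - 4) + (sqrt(4 - 4))**2) = -27492/(4 + sqrt(0) + (sqrt(0))**2) = -27492/(4 + 0 + 0**2) = -27492/(4 + 0 + 0) = -27492/4 = -27492*1/4 = -6873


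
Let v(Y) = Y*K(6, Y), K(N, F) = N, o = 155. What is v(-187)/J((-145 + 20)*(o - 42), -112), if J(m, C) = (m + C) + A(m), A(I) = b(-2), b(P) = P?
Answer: 1122/14239 ≈ 0.078798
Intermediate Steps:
A(I) = -2
v(Y) = 6*Y (v(Y) = Y*6 = 6*Y)
J(m, C) = -2 + C + m (J(m, C) = (m + C) - 2 = (C + m) - 2 = -2 + C + m)
v(-187)/J((-145 + 20)*(o - 42), -112) = (6*(-187))/(-2 - 112 + (-145 + 20)*(155 - 42)) = -1122/(-2 - 112 - 125*113) = -1122/(-2 - 112 - 14125) = -1122/(-14239) = -1122*(-1/14239) = 1122/14239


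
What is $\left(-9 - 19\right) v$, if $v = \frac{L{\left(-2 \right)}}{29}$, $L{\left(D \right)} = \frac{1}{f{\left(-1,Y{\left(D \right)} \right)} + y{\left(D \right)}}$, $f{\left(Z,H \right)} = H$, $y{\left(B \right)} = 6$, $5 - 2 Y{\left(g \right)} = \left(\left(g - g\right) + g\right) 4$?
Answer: $- \frac{56}{725} \approx -0.077241$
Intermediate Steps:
$Y{\left(g \right)} = \frac{5}{2} - 2 g$ ($Y{\left(g \right)} = \frac{5}{2} - \frac{\left(\left(g - g\right) + g\right) 4}{2} = \frac{5}{2} - \frac{\left(0 + g\right) 4}{2} = \frac{5}{2} - \frac{g 4}{2} = \frac{5}{2} - \frac{4 g}{2} = \frac{5}{2} - 2 g$)
$L{\left(D \right)} = \frac{1}{\frac{17}{2} - 2 D}$ ($L{\left(D \right)} = \frac{1}{\left(\frac{5}{2} - 2 D\right) + 6} = \frac{1}{\frac{17}{2} - 2 D}$)
$v = \frac{2}{725}$ ($v = \frac{\left(-2\right) \frac{1}{-17 + 4 \left(-2\right)}}{29} = - \frac{2}{-17 - 8} \cdot \frac{1}{29} = - \frac{2}{-25} \cdot \frac{1}{29} = \left(-2\right) \left(- \frac{1}{25}\right) \frac{1}{29} = \frac{2}{25} \cdot \frac{1}{29} = \frac{2}{725} \approx 0.0027586$)
$\left(-9 - 19\right) v = \left(-9 - 19\right) \frac{2}{725} = \left(-28\right) \frac{2}{725} = - \frac{56}{725}$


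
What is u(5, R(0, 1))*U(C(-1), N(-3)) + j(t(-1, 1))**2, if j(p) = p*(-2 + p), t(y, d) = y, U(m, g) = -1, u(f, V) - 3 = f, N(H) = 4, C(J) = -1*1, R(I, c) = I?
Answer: 1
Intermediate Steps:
C(J) = -1
u(f, V) = 3 + f
u(5, R(0, 1))*U(C(-1), N(-3)) + j(t(-1, 1))**2 = (3 + 5)*(-1) + (-(-2 - 1))**2 = 8*(-1) + (-1*(-3))**2 = -8 + 3**2 = -8 + 9 = 1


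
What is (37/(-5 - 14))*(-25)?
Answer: 925/19 ≈ 48.684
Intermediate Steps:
(37/(-5 - 14))*(-25) = (37/(-19))*(-25) = (37*(-1/19))*(-25) = -37/19*(-25) = 925/19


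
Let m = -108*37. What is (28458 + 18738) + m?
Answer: 43200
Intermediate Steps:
m = -3996
(28458 + 18738) + m = (28458 + 18738) - 3996 = 47196 - 3996 = 43200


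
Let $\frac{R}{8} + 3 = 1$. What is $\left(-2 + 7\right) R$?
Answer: $-80$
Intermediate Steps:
$R = -16$ ($R = -24 + 8 \cdot 1 = -24 + 8 = -16$)
$\left(-2 + 7\right) R = \left(-2 + 7\right) \left(-16\right) = 5 \left(-16\right) = -80$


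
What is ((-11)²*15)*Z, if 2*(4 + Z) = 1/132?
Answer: -58025/8 ≈ -7253.1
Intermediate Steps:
Z = -1055/264 (Z = -4 + (½)/132 = -4 + (½)*(1/132) = -4 + 1/264 = -1055/264 ≈ -3.9962)
((-11)²*15)*Z = ((-11)²*15)*(-1055/264) = (121*15)*(-1055/264) = 1815*(-1055/264) = -58025/8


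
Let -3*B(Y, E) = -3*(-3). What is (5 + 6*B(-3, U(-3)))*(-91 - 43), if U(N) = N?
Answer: 1742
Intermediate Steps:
B(Y, E) = -3 (B(Y, E) = -(-1)*(-3) = -1/3*9 = -3)
(5 + 6*B(-3, U(-3)))*(-91 - 43) = (5 + 6*(-3))*(-91 - 43) = (5 - 18)*(-134) = -13*(-134) = 1742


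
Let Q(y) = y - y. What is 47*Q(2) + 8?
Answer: 8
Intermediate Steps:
Q(y) = 0
47*Q(2) + 8 = 47*0 + 8 = 0 + 8 = 8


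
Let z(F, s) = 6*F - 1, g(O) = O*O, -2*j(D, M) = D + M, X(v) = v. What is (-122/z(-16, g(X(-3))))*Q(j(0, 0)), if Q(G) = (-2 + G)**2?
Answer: 488/97 ≈ 5.0309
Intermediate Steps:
j(D, M) = -D/2 - M/2 (j(D, M) = -(D + M)/2 = -D/2 - M/2)
g(O) = O**2
z(F, s) = -1 + 6*F
(-122/z(-16, g(X(-3))))*Q(j(0, 0)) = (-122/(-1 + 6*(-16)))*(-2 + (-1/2*0 - 1/2*0))**2 = (-122/(-1 - 96))*(-2 + (0 + 0))**2 = (-122/(-97))*(-2 + 0)**2 = -122*(-1/97)*(-2)**2 = (122/97)*4 = 488/97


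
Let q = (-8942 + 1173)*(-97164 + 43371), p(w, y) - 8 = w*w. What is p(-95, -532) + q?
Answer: 417926850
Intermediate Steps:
p(w, y) = 8 + w² (p(w, y) = 8 + w*w = 8 + w²)
q = 417917817 (q = -7769*(-53793) = 417917817)
p(-95, -532) + q = (8 + (-95)²) + 417917817 = (8 + 9025) + 417917817 = 9033 + 417917817 = 417926850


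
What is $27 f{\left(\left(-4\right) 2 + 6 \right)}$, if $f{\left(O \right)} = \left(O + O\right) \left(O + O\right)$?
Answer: $432$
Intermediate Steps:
$f{\left(O \right)} = 4 O^{2}$ ($f{\left(O \right)} = 2 O 2 O = 4 O^{2}$)
$27 f{\left(\left(-4\right) 2 + 6 \right)} = 27 \cdot 4 \left(\left(-4\right) 2 + 6\right)^{2} = 27 \cdot 4 \left(-8 + 6\right)^{2} = 27 \cdot 4 \left(-2\right)^{2} = 27 \cdot 4 \cdot 4 = 27 \cdot 16 = 432$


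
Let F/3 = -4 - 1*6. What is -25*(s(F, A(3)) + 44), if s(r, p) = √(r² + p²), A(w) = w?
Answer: -1100 - 75*√101 ≈ -1853.7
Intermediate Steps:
F = -30 (F = 3*(-4 - 1*6) = 3*(-4 - 6) = 3*(-10) = -30)
s(r, p) = √(p² + r²)
-25*(s(F, A(3)) + 44) = -25*(√(3² + (-30)²) + 44) = -25*(√(9 + 900) + 44) = -25*(√909 + 44) = -25*(3*√101 + 44) = -25*(44 + 3*√101) = -1100 - 75*√101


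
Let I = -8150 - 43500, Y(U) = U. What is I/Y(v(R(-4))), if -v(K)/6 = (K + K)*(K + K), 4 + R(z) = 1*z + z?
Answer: 25825/1728 ≈ 14.945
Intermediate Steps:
R(z) = -4 + 2*z (R(z) = -4 + (1*z + z) = -4 + (z + z) = -4 + 2*z)
v(K) = -24*K² (v(K) = -6*(K + K)*(K + K) = -6*2*K*2*K = -24*K²)
I = -51650
I/Y(v(R(-4))) = -51650*(-1/(24*(-4 + 2*(-4))²)) = -51650*(-1/(24*(-4 - 8)²)) = -51650/((-24*(-12)²)) = -51650/((-24*144)) = -51650/(-3456) = -51650*(-1/3456) = 25825/1728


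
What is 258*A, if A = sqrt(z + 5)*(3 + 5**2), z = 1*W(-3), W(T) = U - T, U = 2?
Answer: 7224*sqrt(10) ≈ 22844.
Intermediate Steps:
W(T) = 2 - T
z = 5 (z = 1*(2 - 1*(-3)) = 1*(2 + 3) = 1*5 = 5)
A = 28*sqrt(10) (A = sqrt(5 + 5)*(3 + 5**2) = sqrt(10)*(3 + 25) = sqrt(10)*28 = 28*sqrt(10) ≈ 88.544)
258*A = 258*(28*sqrt(10)) = 7224*sqrt(10)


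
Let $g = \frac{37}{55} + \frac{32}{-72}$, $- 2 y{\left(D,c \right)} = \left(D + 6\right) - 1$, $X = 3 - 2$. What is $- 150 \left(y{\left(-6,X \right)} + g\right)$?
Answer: $- \frac{3605}{33} \approx -109.24$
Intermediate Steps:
$X = 1$
$y{\left(D,c \right)} = - \frac{5}{2} - \frac{D}{2}$ ($y{\left(D,c \right)} = - \frac{\left(D + 6\right) - 1}{2} = - \frac{\left(6 + D\right) - 1}{2} = - \frac{5 + D}{2} = - \frac{5}{2} - \frac{D}{2}$)
$g = \frac{113}{495}$ ($g = 37 \cdot \frac{1}{55} + 32 \left(- \frac{1}{72}\right) = \frac{37}{55} - \frac{4}{9} = \frac{113}{495} \approx 0.22828$)
$- 150 \left(y{\left(-6,X \right)} + g\right) = - 150 \left(\left(- \frac{5}{2} - -3\right) + \frac{113}{495}\right) = - 150 \left(\left(- \frac{5}{2} + 3\right) + \frac{113}{495}\right) = - 150 \left(\frac{1}{2} + \frac{113}{495}\right) = \left(-150\right) \frac{721}{990} = - \frac{3605}{33}$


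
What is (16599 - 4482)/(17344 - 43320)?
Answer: -12117/25976 ≈ -0.46647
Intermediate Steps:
(16599 - 4482)/(17344 - 43320) = 12117/(-25976) = 12117*(-1/25976) = -12117/25976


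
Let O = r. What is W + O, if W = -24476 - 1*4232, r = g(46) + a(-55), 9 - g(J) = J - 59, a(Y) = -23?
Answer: -28709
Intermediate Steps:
g(J) = 68 - J (g(J) = 9 - (J - 59) = 9 - (-59 + J) = 9 + (59 - J) = 68 - J)
r = -1 (r = (68 - 1*46) - 23 = (68 - 46) - 23 = 22 - 23 = -1)
O = -1
W = -28708 (W = -24476 - 4232 = -28708)
W + O = -28708 - 1 = -28709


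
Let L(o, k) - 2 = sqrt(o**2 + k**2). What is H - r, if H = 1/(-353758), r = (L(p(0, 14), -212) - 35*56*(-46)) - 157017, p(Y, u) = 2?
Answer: 23650491089/353758 - 2*sqrt(11237) ≈ 66643.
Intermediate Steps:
L(o, k) = 2 + sqrt(k**2 + o**2) (L(o, k) = 2 + sqrt(o**2 + k**2) = 2 + sqrt(k**2 + o**2))
r = -66855 + 2*sqrt(11237) (r = ((2 + sqrt((-212)**2 + 2**2)) - 35*56*(-46)) - 157017 = ((2 + sqrt(44944 + 4)) - 1960*(-46)) - 157017 = ((2 + sqrt(44948)) + 90160) - 157017 = ((2 + 2*sqrt(11237)) + 90160) - 157017 = (90162 + 2*sqrt(11237)) - 157017 = -66855 + 2*sqrt(11237) ≈ -66643.)
H = -1/353758 ≈ -2.8268e-6
H - r = -1/353758 - (-66855 + 2*sqrt(11237)) = -1/353758 + (66855 - 2*sqrt(11237)) = 23650491089/353758 - 2*sqrt(11237)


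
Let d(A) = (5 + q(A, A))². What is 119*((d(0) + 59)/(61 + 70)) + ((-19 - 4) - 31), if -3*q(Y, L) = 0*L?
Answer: 2922/131 ≈ 22.305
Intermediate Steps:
q(Y, L) = 0 (q(Y, L) = -0*L = -⅓*0 = 0)
d(A) = 25 (d(A) = (5 + 0)² = 5² = 25)
119*((d(0) + 59)/(61 + 70)) + ((-19 - 4) - 31) = 119*((25 + 59)/(61 + 70)) + ((-19 - 4) - 31) = 119*(84/131) + (-23 - 31) = 119*(84*(1/131)) - 54 = 119*(84/131) - 54 = 9996/131 - 54 = 2922/131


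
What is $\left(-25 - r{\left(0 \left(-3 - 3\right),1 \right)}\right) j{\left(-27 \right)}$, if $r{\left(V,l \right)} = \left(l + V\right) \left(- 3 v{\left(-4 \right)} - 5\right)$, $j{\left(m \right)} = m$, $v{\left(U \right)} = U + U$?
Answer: $1188$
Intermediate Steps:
$v{\left(U \right)} = 2 U$
$r{\left(V,l \right)} = 19 V + 19 l$ ($r{\left(V,l \right)} = \left(l + V\right) \left(- 3 \cdot 2 \left(-4\right) - 5\right) = \left(V + l\right) \left(\left(-3\right) \left(-8\right) - 5\right) = \left(V + l\right) \left(24 - 5\right) = \left(V + l\right) 19 = 19 V + 19 l$)
$\left(-25 - r{\left(0 \left(-3 - 3\right),1 \right)}\right) j{\left(-27 \right)} = \left(-25 - \left(19 \cdot 0 \left(-3 - 3\right) + 19 \cdot 1\right)\right) \left(-27\right) = \left(-25 - \left(19 \cdot 0 \left(-6\right) + 19\right)\right) \left(-27\right) = \left(-25 - \left(19 \cdot 0 + 19\right)\right) \left(-27\right) = \left(-25 - \left(0 + 19\right)\right) \left(-27\right) = \left(-25 - 19\right) \left(-27\right) = \left(-44\right) \left(-27\right) = 1188$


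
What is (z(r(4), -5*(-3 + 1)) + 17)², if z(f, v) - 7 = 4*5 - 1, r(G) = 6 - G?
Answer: 1849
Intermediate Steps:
z(f, v) = 26 (z(f, v) = 7 + (4*5 - 1) = 7 + (20 - 1) = 7 + 19 = 26)
(z(r(4), -5*(-3 + 1)) + 17)² = (26 + 17)² = 43² = 1849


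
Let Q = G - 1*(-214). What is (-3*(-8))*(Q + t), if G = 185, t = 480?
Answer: 21096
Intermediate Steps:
Q = 399 (Q = 185 - 1*(-214) = 185 + 214 = 399)
(-3*(-8))*(Q + t) = (-3*(-8))*(399 + 480) = 24*879 = 21096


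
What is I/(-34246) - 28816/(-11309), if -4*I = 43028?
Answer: 1108483649/387288014 ≈ 2.8622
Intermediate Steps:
I = -10757 (I = -1/4*43028 = -10757)
I/(-34246) - 28816/(-11309) = -10757/(-34246) - 28816/(-11309) = -10757*(-1/34246) - 28816*(-1/11309) = 10757/34246 + 28816/11309 = 1108483649/387288014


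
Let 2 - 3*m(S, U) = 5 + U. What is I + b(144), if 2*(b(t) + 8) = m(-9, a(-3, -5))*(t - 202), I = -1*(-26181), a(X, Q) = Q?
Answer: 78461/3 ≈ 26154.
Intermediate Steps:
m(S, U) = -1 - U/3 (m(S, U) = ⅔ - (5 + U)/3 = ⅔ + (-5/3 - U/3) = -1 - U/3)
I = 26181
b(t) = -226/3 + t/3 (b(t) = -8 + ((-1 - ⅓*(-5))*(t - 202))/2 = -8 + ((-1 + 5/3)*(-202 + t))/2 = -8 + (2*(-202 + t)/3)/2 = -8 + (-404/3 + 2*t/3)/2 = -8 + (-202/3 + t/3) = -226/3 + t/3)
I + b(144) = 26181 + (-226/3 + (⅓)*144) = 26181 + (-226/3 + 48) = 26181 - 82/3 = 78461/3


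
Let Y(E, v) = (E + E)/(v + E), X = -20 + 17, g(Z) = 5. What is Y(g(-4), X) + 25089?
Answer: 25094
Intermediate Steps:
X = -3
Y(E, v) = 2*E/(E + v) (Y(E, v) = (2*E)/(E + v) = 2*E/(E + v))
Y(g(-4), X) + 25089 = 2*5/(5 - 3) + 25089 = 2*5/2 + 25089 = 2*5*(½) + 25089 = 5 + 25089 = 25094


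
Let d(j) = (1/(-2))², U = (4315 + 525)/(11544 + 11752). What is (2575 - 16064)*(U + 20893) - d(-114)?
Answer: -117240647571/416 ≈ -2.8183e+8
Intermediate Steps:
U = 605/2912 (U = 4840/23296 = 4840*(1/23296) = 605/2912 ≈ 0.20776)
d(j) = ¼ (d(j) = (-½)² = ¼)
(2575 - 16064)*(U + 20893) - d(-114) = (2575 - 16064)*(605/2912 + 20893) - 1*¼ = -13489*60841021/2912 - ¼ = -117240647467/416 - ¼ = -117240647571/416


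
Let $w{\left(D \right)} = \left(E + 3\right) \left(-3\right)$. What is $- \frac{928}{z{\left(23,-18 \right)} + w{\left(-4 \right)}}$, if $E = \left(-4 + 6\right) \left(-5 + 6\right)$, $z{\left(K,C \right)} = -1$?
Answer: $58$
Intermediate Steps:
$E = 2$ ($E = 2 \cdot 1 = 2$)
$w{\left(D \right)} = -15$ ($w{\left(D \right)} = \left(2 + 3\right) \left(-3\right) = 5 \left(-3\right) = -15$)
$- \frac{928}{z{\left(23,-18 \right)} + w{\left(-4 \right)}} = - \frac{928}{-1 - 15} = - \frac{928}{-16} = \left(-928\right) \left(- \frac{1}{16}\right) = 58$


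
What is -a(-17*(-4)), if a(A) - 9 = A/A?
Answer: -10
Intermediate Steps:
a(A) = 10 (a(A) = 9 + A/A = 9 + 1 = 10)
-a(-17*(-4)) = -1*10 = -10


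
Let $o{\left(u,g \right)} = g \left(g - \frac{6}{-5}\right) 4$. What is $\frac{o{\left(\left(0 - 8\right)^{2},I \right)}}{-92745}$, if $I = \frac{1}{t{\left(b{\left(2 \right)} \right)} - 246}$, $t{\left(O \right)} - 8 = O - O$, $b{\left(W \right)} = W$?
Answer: $\frac{1423}{6566809725} \approx 2.167 \cdot 10^{-7}$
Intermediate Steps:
$t{\left(O \right)} = 8$ ($t{\left(O \right)} = 8 + \left(O - O\right) = 8 + 0 = 8$)
$I = - \frac{1}{238}$ ($I = \frac{1}{8 - 246} = \frac{1}{-238} = - \frac{1}{238} \approx -0.0042017$)
$o{\left(u,g \right)} = 4 g \left(\frac{6}{5} + g\right)$ ($o{\left(u,g \right)} = g \left(g - 6 \left(- \frac{1}{5}\right)\right) 4 = g \left(g - - \frac{6}{5}\right) 4 = g \left(g + \frac{6}{5}\right) 4 = g \left(\frac{6}{5} + g\right) 4 = 4 g \left(\frac{6}{5} + g\right)$)
$\frac{o{\left(\left(0 - 8\right)^{2},I \right)}}{-92745} = \frac{\frac{4}{5} \left(- \frac{1}{238}\right) \left(6 + 5 \left(- \frac{1}{238}\right)\right)}{-92745} = \frac{4}{5} \left(- \frac{1}{238}\right) \left(6 - \frac{5}{238}\right) \left(- \frac{1}{92745}\right) = \frac{4}{5} \left(- \frac{1}{238}\right) \frac{1423}{238} \left(- \frac{1}{92745}\right) = \left(- \frac{1423}{70805}\right) \left(- \frac{1}{92745}\right) = \frac{1423}{6566809725}$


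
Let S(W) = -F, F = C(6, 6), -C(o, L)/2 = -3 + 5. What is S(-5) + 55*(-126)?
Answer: -6926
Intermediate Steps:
C(o, L) = -4 (C(o, L) = -2*(-3 + 5) = -2*2 = -4)
F = -4
S(W) = 4 (S(W) = -1*(-4) = 4)
S(-5) + 55*(-126) = 4 + 55*(-126) = 4 - 6930 = -6926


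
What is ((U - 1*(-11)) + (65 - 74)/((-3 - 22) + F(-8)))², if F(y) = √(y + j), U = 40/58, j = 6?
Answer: 18*(329056*√2 + 4227103*I)/(841*(50*√2 + 623*I)) ≈ 145.17 + 0.48916*I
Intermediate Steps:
U = 20/29 (U = 40*(1/58) = 20/29 ≈ 0.68966)
F(y) = √(6 + y) (F(y) = √(y + 6) = √(6 + y))
((U - 1*(-11)) + (65 - 74)/((-3 - 22) + F(-8)))² = ((20/29 - 1*(-11)) + (65 - 74)/((-3 - 22) + √(6 - 8)))² = ((20/29 + 11) - 9/(-25 + √(-2)))² = (339/29 - 9/(-25 + I*√2))²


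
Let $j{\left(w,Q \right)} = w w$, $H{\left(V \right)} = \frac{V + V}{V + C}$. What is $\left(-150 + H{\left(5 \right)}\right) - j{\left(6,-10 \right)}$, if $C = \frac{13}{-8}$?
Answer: $- \frac{4942}{27} \approx -183.04$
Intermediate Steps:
$C = - \frac{13}{8}$ ($C = 13 \left(- \frac{1}{8}\right) = - \frac{13}{8} \approx -1.625$)
$H{\left(V \right)} = \frac{2 V}{- \frac{13}{8} + V}$ ($H{\left(V \right)} = \frac{V + V}{V - \frac{13}{8}} = \frac{2 V}{- \frac{13}{8} + V}$)
$j{\left(w,Q \right)} = w^{2}$
$\left(-150 + H{\left(5 \right)}\right) - j{\left(6,-10 \right)} = \left(-150 + 16 \cdot 5 \frac{1}{-13 + 8 \cdot 5}\right) - 6^{2} = \left(-150 + 16 \cdot 5 \frac{1}{-13 + 40}\right) - 36 = \left(-150 + 16 \cdot 5 \cdot \frac{1}{27}\right) - 36 = \left(-150 + \frac{80}{27}\right) - 36 = - \frac{3970}{27} - 36 = - \frac{4942}{27}$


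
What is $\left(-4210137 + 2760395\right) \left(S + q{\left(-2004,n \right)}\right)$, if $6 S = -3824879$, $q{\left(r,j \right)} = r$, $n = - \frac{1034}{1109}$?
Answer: $\frac{2781259714513}{3} \approx 9.2709 \cdot 10^{11}$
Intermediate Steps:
$n = - \frac{1034}{1109}$ ($n = \left(-1034\right) \frac{1}{1109} = - \frac{1034}{1109} \approx -0.93237$)
$S = - \frac{3824879}{6}$ ($S = \frac{1}{6} \left(-3824879\right) = - \frac{3824879}{6} \approx -6.3748 \cdot 10^{5}$)
$\left(-4210137 + 2760395\right) \left(S + q{\left(-2004,n \right)}\right) = \left(-4210137 + 2760395\right) \left(- \frac{3824879}{6} - 2004\right) = \left(-1449742\right) \left(- \frac{3836903}{6}\right) = \frac{2781259714513}{3}$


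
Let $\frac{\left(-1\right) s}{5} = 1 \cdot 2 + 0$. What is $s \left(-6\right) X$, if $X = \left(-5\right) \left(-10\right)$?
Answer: $3000$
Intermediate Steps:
$X = 50$
$s = -10$ ($s = - 5 \left(1 \cdot 2 + 0\right) = - 5 \left(2 + 0\right) = \left(-5\right) 2 = -10$)
$s \left(-6\right) X = \left(-10\right) \left(-6\right) 50 = 60 \cdot 50 = 3000$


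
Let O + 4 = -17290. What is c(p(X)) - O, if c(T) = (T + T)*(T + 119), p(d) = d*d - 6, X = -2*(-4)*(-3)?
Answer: 802754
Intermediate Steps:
X = -24 (X = 8*(-3) = -24)
p(d) = -6 + d² (p(d) = d² - 6 = -6 + d²)
O = -17294 (O = -4 - 17290 = -17294)
c(T) = 2*T*(119 + T) (c(T) = (2*T)*(119 + T) = 2*T*(119 + T))
c(p(X)) - O = 2*(-6 + (-24)²)*(119 + (-6 + (-24)²)) - 1*(-17294) = 2*(-6 + 576)*(119 + (-6 + 576)) + 17294 = 2*570*(119 + 570) + 17294 = 2*570*689 + 17294 = 785460 + 17294 = 802754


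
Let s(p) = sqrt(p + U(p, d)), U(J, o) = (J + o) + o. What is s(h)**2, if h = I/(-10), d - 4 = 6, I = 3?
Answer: 97/5 ≈ 19.400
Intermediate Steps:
d = 10 (d = 4 + 6 = 10)
h = -3/10 (h = 3/(-10) = 3*(-1/10) = -3/10 ≈ -0.30000)
U(J, o) = J + 2*o
s(p) = sqrt(20 + 2*p) (s(p) = sqrt(p + (p + 2*10)) = sqrt(p + (p + 20)) = sqrt(p + (20 + p)) = sqrt(20 + 2*p))
s(h)**2 = (sqrt(20 + 2*(-3/10)))**2 = (sqrt(20 - 3/5))**2 = (sqrt(97/5))**2 = (sqrt(485)/5)**2 = 97/5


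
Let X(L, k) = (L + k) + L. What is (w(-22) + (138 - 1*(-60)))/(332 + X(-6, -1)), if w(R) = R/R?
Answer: 199/319 ≈ 0.62382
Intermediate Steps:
w(R) = 1
X(L, k) = k + 2*L
(w(-22) + (138 - 1*(-60)))/(332 + X(-6, -1)) = (1 + (138 - 1*(-60)))/(332 + (-1 + 2*(-6))) = (1 + (138 + 60))/(332 + (-1 - 12)) = (1 + 198)/(332 - 13) = 199/319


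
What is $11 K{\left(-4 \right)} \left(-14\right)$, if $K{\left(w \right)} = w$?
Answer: $616$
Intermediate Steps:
$11 K{\left(-4 \right)} \left(-14\right) = 11 \left(-4\right) \left(-14\right) = \left(-44\right) \left(-14\right) = 616$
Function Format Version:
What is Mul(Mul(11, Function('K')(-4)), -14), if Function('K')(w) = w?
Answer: 616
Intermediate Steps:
Mul(Mul(11, Function('K')(-4)), -14) = Mul(Mul(11, -4), -14) = Mul(-44, -14) = 616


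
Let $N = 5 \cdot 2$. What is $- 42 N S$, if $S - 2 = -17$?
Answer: $6300$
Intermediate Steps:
$S = -15$ ($S = 2 - 17 = -15$)
$N = 10$
$- 42 N S = \left(-42\right) 10 \left(-15\right) = \left(-420\right) \left(-15\right) = 6300$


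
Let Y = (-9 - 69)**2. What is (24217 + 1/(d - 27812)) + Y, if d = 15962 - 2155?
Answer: 424365504/14005 ≈ 30301.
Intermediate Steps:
d = 13807
Y = 6084 (Y = (-78)**2 = 6084)
(24217 + 1/(d - 27812)) + Y = (24217 + 1/(13807 - 27812)) + 6084 = (24217 + 1/(-14005)) + 6084 = (24217 - 1/14005) + 6084 = 339159084/14005 + 6084 = 424365504/14005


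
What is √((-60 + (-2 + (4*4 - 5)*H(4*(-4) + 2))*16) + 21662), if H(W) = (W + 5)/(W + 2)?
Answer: √21702 ≈ 147.32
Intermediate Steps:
H(W) = (5 + W)/(2 + W)
√((-60 + (-2 + (4*4 - 5)*H(4*(-4) + 2))*16) + 21662) = √((-60 + (-2 + (4*4 - 5)*((5 + (4*(-4) + 2))/(2 + (4*(-4) + 2))))*16) + 21662) = √((-60 + (-2 + (16 - 5)*((5 + (-16 + 2))/(2 + (-16 + 2))))*16) + 21662) = √((-60 + (-2 + 11*((5 - 14)/(2 - 14)))*16) + 21662) = √((-60 + (-2 + 11*(-9/(-12)))*16) + 21662) = √((-60 + (-2 + 11*(-1/12*(-9)))*16) + 21662) = √((-60 + (-2 + 11*(¾))*16) + 21662) = √((-60 + (-2 + 33/4)*16) + 21662) = √((-60 + (25/4)*16) + 21662) = √((-60 + 100) + 21662) = √(40 + 21662) = √21702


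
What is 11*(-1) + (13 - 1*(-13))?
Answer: 15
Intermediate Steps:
11*(-1) + (13 - 1*(-13)) = -11 + (13 + 13) = -11 + 26 = 15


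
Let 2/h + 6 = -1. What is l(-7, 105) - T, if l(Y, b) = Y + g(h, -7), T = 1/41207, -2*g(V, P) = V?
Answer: -1977943/288449 ≈ -6.8572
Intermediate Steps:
h = -2/7 (h = 2/(-6 - 1) = 2/(-7) = 2*(-⅐) = -2/7 ≈ -0.28571)
g(V, P) = -V/2
T = 1/41207 ≈ 2.4268e-5
l(Y, b) = ⅐ + Y (l(Y, b) = Y - ½*(-2/7) = Y + ⅐ = ⅐ + Y)
l(-7, 105) - T = (⅐ - 7) - 1*1/41207 = -48/7 - 1/41207 = -1977943/288449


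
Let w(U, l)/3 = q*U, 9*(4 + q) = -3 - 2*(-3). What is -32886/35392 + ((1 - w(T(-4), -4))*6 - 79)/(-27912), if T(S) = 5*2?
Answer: -8381153/8820192 ≈ -0.95022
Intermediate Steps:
T(S) = 10
q = -11/3 (q = -4 + (-3 - 2*(-3))/9 = -4 + (-3 + 6)/9 = -4 + (⅑)*3 = -4 + ⅓ = -11/3 ≈ -3.6667)
w(U, l) = -11*U (w(U, l) = 3*(-11*U/3) = -11*U)
-32886/35392 + ((1 - w(T(-4), -4))*6 - 79)/(-27912) = -32886/35392 + ((1 - (-11)*10)*6 - 79)/(-27912) = -32886*1/35392 + ((1 - 1*(-110))*6 - 79)*(-1/27912) = -2349/2528 + ((1 + 110)*6 - 79)*(-1/27912) = -2349/2528 + (111*6 - 79)*(-1/27912) = -2349/2528 + (666 - 79)*(-1/27912) = -2349/2528 + 587*(-1/27912) = -2349/2528 - 587/27912 = -8381153/8820192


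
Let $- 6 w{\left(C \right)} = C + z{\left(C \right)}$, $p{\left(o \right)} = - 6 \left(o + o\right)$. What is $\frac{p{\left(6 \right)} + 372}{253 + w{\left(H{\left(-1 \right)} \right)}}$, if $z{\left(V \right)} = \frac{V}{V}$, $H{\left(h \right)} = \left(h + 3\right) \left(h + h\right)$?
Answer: $\frac{200}{169} \approx 1.1834$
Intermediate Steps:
$H{\left(h \right)} = 2 h \left(3 + h\right)$ ($H{\left(h \right)} = \left(3 + h\right) 2 h = 2 h \left(3 + h\right)$)
$p{\left(o \right)} = - 12 o$ ($p{\left(o \right)} = - 6 \cdot 2 o = - 12 o$)
$z{\left(V \right)} = 1$
$w{\left(C \right)} = - \frac{1}{6} - \frac{C}{6}$ ($w{\left(C \right)} = - \frac{C + 1}{6} = - \frac{1 + C}{6} = - \frac{1}{6} - \frac{C}{6}$)
$\frac{p{\left(6 \right)} + 372}{253 + w{\left(H{\left(-1 \right)} \right)}} = \frac{\left(-12\right) 6 + 372}{253 - \left(\frac{1}{6} + \frac{2 \left(-1\right) \left(3 - 1\right)}{6}\right)} = \frac{-72 + 372}{253 - \left(\frac{1}{6} + \frac{2 \left(-1\right) 2}{6}\right)} = \frac{300}{253 - - \frac{1}{2}} = \frac{300}{253 + \left(- \frac{1}{6} + \frac{2}{3}\right)} = \frac{300}{253 + \frac{1}{2}} = \frac{300}{\frac{507}{2}} = 300 \cdot \frac{2}{507} = \frac{200}{169}$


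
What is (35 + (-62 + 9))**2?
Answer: 324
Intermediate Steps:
(35 + (-62 + 9))**2 = (35 - 53)**2 = (-18)**2 = 324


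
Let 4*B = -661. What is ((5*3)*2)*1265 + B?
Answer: 151139/4 ≈ 37785.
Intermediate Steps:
B = -661/4 (B = (¼)*(-661) = -661/4 ≈ -165.25)
((5*3)*2)*1265 + B = ((5*3)*2)*1265 - 661/4 = (15*2)*1265 - 661/4 = 30*1265 - 661/4 = 37950 - 661/4 = 151139/4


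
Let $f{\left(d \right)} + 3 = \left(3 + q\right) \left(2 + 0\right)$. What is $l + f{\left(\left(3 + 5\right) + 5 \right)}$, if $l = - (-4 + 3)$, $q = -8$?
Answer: $-12$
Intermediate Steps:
$f{\left(d \right)} = -13$ ($f{\left(d \right)} = -3 + \left(3 - 8\right) \left(2 + 0\right) = -3 - 10 = -13$)
$l = 1$ ($l = \left(-1\right) \left(-1\right) = 1$)
$l + f{\left(\left(3 + 5\right) + 5 \right)} = 1 - 13 = -12$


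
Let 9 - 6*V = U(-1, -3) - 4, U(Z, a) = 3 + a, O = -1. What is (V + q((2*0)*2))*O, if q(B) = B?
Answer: -13/6 ≈ -2.1667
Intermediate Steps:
V = 13/6 (V = 3/2 - ((3 - 3) - 4)/6 = 3/2 - (0 - 4)/6 = 3/2 - ⅙*(-4) = 3/2 + ⅔ = 13/6 ≈ 2.1667)
(V + q((2*0)*2))*O = (13/6 + (2*0)*2)*(-1) = (13/6 + 0*2)*(-1) = (13/6 + 0)*(-1) = (13/6)*(-1) = -13/6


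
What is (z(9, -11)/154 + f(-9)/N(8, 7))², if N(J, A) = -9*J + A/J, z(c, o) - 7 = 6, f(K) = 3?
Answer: 13697401/7678315876 ≈ 0.0017839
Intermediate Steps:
z(c, o) = 13 (z(c, o) = 7 + 6 = 13)
N(J, A) = -9*J + A/J
(z(9, -11)/154 + f(-9)/N(8, 7))² = (13/154 + 3/(-9*8 + 7/8))² = (13*(1/154) + 3/(-72 + 7*(⅛)))² = (13/154 + 3/(-72 + 7/8))² = (13/154 + 3/(-569/8))² = (13/154 + 3*(-8/569))² = (13/154 - 24/569)² = (3701/87626)² = 13697401/7678315876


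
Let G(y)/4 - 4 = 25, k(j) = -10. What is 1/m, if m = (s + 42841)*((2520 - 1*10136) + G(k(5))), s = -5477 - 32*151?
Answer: -1/243990000 ≈ -4.0985e-9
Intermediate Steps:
G(y) = 116 (G(y) = 16 + 4*25 = 16 + 100 = 116)
s = -10309 (s = -5477 - 4832 = -10309)
m = -243990000 (m = (-10309 + 42841)*((2520 - 1*10136) + 116) = 32532*((2520 - 10136) + 116) = 32532*(-7616 + 116) = 32532*(-7500) = -243990000)
1/m = 1/(-243990000) = -1/243990000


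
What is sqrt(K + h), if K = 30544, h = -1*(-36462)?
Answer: sqrt(67006) ≈ 258.85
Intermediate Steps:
h = 36462
sqrt(K + h) = sqrt(30544 + 36462) = sqrt(67006)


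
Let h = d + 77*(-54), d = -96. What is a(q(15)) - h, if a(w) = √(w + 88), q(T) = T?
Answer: 4254 + √103 ≈ 4264.1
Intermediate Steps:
a(w) = √(88 + w)
h = -4254 (h = -96 + 77*(-54) = -96 - 4158 = -4254)
a(q(15)) - h = √(88 + 15) - 1*(-4254) = √103 + 4254 = 4254 + √103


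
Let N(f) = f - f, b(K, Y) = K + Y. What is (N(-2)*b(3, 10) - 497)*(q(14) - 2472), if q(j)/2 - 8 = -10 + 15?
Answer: 1215662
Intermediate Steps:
q(j) = 26 (q(j) = 16 + 2*(-10 + 15) = 16 + 2*5 = 16 + 10 = 26)
N(f) = 0
(N(-2)*b(3, 10) - 497)*(q(14) - 2472) = (0*(3 + 10) - 497)*(26 - 2472) = (0*13 - 497)*(-2446) = (0 - 497)*(-2446) = -497*(-2446) = 1215662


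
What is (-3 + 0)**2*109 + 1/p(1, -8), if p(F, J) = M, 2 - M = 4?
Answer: 1961/2 ≈ 980.50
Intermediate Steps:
M = -2 (M = 2 - 1*4 = 2 - 4 = -2)
p(F, J) = -2
(-3 + 0)**2*109 + 1/p(1, -8) = (-3 + 0)**2*109 + 1/(-2) = (-3)**2*109 - 1/2 = 9*109 - 1/2 = 981 - 1/2 = 1961/2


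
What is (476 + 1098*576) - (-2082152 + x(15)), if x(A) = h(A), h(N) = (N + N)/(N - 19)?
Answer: 5430167/2 ≈ 2.7151e+6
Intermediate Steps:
h(N) = 2*N/(-19 + N) (h(N) = (2*N)/(-19 + N) = 2*N/(-19 + N))
x(A) = 2*A/(-19 + A)
(476 + 1098*576) - (-2082152 + x(15)) = (476 + 1098*576) - (-2082152 + 2*15/(-19 + 15)) = (476 + 632448) - (-2082152 + 2*15/(-4)) = 632924 - (-2082152 + 2*15*(-¼)) = 632924 - (-2082152 - 15/2) = 632924 - 1*(-4164319/2) = 632924 + 4164319/2 = 5430167/2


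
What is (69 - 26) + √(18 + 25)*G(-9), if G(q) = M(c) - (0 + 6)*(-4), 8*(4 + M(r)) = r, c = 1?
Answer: 43 + 161*√43/8 ≈ 174.97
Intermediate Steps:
M(r) = -4 + r/8
G(q) = 161/8 (G(q) = (-4 + (⅛)*1) - (0 + 6)*(-4) = (-4 + ⅛) - 6*(-4) = -31/8 - 1*(-24) = -31/8 + 24 = 161/8)
(69 - 26) + √(18 + 25)*G(-9) = (69 - 26) + √(18 + 25)*(161/8) = 43 + √43*(161/8) = 43 + 161*√43/8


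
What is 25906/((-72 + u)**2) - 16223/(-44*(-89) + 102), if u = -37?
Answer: -88655155/47737858 ≈ -1.8571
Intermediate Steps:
25906/((-72 + u)**2) - 16223/(-44*(-89) + 102) = 25906/((-72 - 37)**2) - 16223/(-44*(-89) + 102) = 25906/((-109)**2) - 16223/(3916 + 102) = 25906/11881 - 16223/4018 = -88655155/47737858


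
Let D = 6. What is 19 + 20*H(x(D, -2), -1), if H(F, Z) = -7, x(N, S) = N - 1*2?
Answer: -121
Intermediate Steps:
x(N, S) = -2 + N (x(N, S) = N - 2 = -2 + N)
19 + 20*H(x(D, -2), -1) = 19 + 20*(-7) = 19 - 140 = -121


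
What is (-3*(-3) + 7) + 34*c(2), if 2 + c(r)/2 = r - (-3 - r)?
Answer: 356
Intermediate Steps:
c(r) = 2 + 4*r (c(r) = -4 + 2*(r - (-3 - r)) = -4 + 2*(r + (3 + r)) = -4 + 2*(3 + 2*r) = -4 + (6 + 4*r) = 2 + 4*r)
(-3*(-3) + 7) + 34*c(2) = (-3*(-3) + 7) + 34*(2 + 4*2) = (9 + 7) + 34*(2 + 8) = 16 + 34*10 = 16 + 340 = 356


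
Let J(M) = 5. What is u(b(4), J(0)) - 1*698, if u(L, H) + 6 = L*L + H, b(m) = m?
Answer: -683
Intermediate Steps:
u(L, H) = -6 + H + L² (u(L, H) = -6 + (L*L + H) = -6 + (L² + H) = -6 + (H + L²) = -6 + H + L²)
u(b(4), J(0)) - 1*698 = (-6 + 5 + 4²) - 1*698 = (-6 + 5 + 16) - 698 = 15 - 698 = -683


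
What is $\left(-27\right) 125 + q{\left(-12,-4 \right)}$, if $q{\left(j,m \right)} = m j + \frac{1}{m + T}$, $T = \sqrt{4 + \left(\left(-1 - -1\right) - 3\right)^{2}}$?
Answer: $- \frac{9985}{3} - \frac{\sqrt{13}}{3} \approx -3329.5$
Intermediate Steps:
$T = \sqrt{13}$ ($T = \sqrt{4 + \left(\left(-1 + 1\right) - 3\right)^{2}} = \sqrt{4 + \left(0 - 3\right)^{2}} = \sqrt{4 + \left(-3\right)^{2}} = \sqrt{4 + 9} = \sqrt{13} \approx 3.6056$)
$q{\left(j,m \right)} = \frac{1}{m + \sqrt{13}} + j m$ ($q{\left(j,m \right)} = m j + \frac{1}{m + \sqrt{13}} = j m + \frac{1}{m + \sqrt{13}} = \frac{1}{m + \sqrt{13}} + j m$)
$\left(-27\right) 125 + q{\left(-12,-4 \right)} = \left(-27\right) 125 + \frac{1 - 12 \left(-4\right)^{2} - - 48 \sqrt{13}}{-4 + \sqrt{13}} = -3375 + \frac{1 - 192 + 48 \sqrt{13}}{-4 + \sqrt{13}} = -3375 + \frac{-191 + 48 \sqrt{13}}{-4 + \sqrt{13}}$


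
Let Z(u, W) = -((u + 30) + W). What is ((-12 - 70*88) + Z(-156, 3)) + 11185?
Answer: 5136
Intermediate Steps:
Z(u, W) = -30 - W - u (Z(u, W) = -((30 + u) + W) = -(30 + W + u) = -30 - W - u)
((-12 - 70*88) + Z(-156, 3)) + 11185 = ((-12 - 70*88) + (-30 - 1*3 - 1*(-156))) + 11185 = ((-12 - 6160) + (-30 - 3 + 156)) + 11185 = (-6172 + 123) + 11185 = -6049 + 11185 = 5136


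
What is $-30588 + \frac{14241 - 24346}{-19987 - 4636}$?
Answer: $- \frac{753158219}{24623} \approx -30588.0$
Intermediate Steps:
$-30588 + \frac{14241 - 24346}{-19987 - 4636} = -30588 - \frac{10105}{-24623} = -30588 - - \frac{10105}{24623} = -30588 + \frac{10105}{24623} = - \frac{753158219}{24623}$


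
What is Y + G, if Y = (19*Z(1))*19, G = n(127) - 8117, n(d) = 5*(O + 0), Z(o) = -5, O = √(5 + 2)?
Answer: -9922 + 5*√7 ≈ -9908.8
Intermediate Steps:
O = √7 ≈ 2.6458
n(d) = 5*√7 (n(d) = 5*(√7 + 0) = 5*√7)
G = -8117 + 5*√7 (G = 5*√7 - 8117 = -8117 + 5*√7 ≈ -8103.8)
Y = -1805 (Y = (19*(-5))*19 = -95*19 = -1805)
Y + G = -1805 + (-8117 + 5*√7) = -9922 + 5*√7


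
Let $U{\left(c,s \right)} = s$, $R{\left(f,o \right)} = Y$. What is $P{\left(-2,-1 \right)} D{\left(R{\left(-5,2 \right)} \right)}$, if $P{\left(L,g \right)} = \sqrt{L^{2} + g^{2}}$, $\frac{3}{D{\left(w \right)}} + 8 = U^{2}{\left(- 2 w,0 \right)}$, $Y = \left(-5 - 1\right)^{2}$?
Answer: $- \frac{3 \sqrt{5}}{8} \approx -0.83853$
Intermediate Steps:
$Y = 36$ ($Y = \left(-6\right)^{2} = 36$)
$R{\left(f,o \right)} = 36$
$D{\left(w \right)} = - \frac{3}{8}$ ($D{\left(w \right)} = \frac{3}{-8 + 0^{2}} = \frac{3}{-8 + 0} = \frac{3}{-8} = 3 \left(- \frac{1}{8}\right) = - \frac{3}{8}$)
$P{\left(-2,-1 \right)} D{\left(R{\left(-5,2 \right)} \right)} = \sqrt{\left(-2\right)^{2} + \left(-1\right)^{2}} \left(- \frac{3}{8}\right) = \sqrt{4 + 1} \left(- \frac{3}{8}\right) = \sqrt{5} \left(- \frac{3}{8}\right) = - \frac{3 \sqrt{5}}{8}$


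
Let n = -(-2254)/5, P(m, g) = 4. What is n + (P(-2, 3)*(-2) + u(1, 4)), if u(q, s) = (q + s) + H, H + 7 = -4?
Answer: 2184/5 ≈ 436.80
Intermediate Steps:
H = -11 (H = -7 - 4 = -11)
u(q, s) = -11 + q + s (u(q, s) = (q + s) - 11 = -11 + q + s)
n = 2254/5 (n = -(-2254)/5 = -98*(-23/5) = 2254/5 ≈ 450.80)
n + (P(-2, 3)*(-2) + u(1, 4)) = 2254/5 + (4*(-2) + (-11 + 1 + 4)) = 2254/5 + (-8 - 6) = 2254/5 - 14 = 2184/5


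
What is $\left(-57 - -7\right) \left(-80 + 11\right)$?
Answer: $3450$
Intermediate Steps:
$\left(-57 - -7\right) \left(-80 + 11\right) = \left(-57 + 7\right) \left(-69\right) = \left(-50\right) \left(-69\right) = 3450$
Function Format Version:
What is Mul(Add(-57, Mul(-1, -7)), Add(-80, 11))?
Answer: 3450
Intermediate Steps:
Mul(Add(-57, Mul(-1, -7)), Add(-80, 11)) = Mul(Add(-57, 7), -69) = Mul(-50, -69) = 3450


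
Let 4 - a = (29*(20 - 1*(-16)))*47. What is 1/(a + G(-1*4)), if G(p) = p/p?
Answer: -1/49063 ≈ -2.0382e-5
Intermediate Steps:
G(p) = 1
a = -49064 (a = 4 - 29*(20 - 1*(-16))*47 = 4 - 29*(20 + 16)*47 = 4 - 29*36*47 = 4 - 1044*47 = 4 - 1*49068 = 4 - 49068 = -49064)
1/(a + G(-1*4)) = 1/(-49064 + 1) = 1/(-49063) = -1/49063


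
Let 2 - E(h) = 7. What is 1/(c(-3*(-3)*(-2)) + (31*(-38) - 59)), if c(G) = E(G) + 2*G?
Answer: -1/1278 ≈ -0.00078247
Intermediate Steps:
E(h) = -5 (E(h) = 2 - 1*7 = 2 - 7 = -5)
c(G) = -5 + 2*G
1/(c(-3*(-3)*(-2)) + (31*(-38) - 59)) = 1/((-5 + 2*(-3*(-3)*(-2))) + (31*(-38) - 59)) = 1/((-5 + 2*(9*(-2))) + (-1178 - 59)) = 1/((-5 + 2*(-18)) - 1237) = 1/((-5 - 36) - 1237) = 1/(-41 - 1237) = 1/(-1278) = -1/1278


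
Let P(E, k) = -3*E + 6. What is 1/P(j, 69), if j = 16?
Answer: -1/42 ≈ -0.023810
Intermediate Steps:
P(E, k) = 6 - 3*E
1/P(j, 69) = 1/(6 - 3*16) = 1/(6 - 48) = 1/(-42) = -1/42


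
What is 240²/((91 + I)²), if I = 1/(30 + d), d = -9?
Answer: 396900/57121 ≈ 6.9484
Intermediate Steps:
I = 1/21 (I = 1/(30 - 9) = 1/21 ≈ 0.047619)
240²/((91 + I)²) = 240²/((91 + 1/21)²) = 57600/((1912/21)²) = 57600/(3655744/441) = 57600*(441/3655744) = 396900/57121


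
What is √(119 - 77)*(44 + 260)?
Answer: 304*√42 ≈ 1970.1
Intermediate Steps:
√(119 - 77)*(44 + 260) = √42*304 = 304*√42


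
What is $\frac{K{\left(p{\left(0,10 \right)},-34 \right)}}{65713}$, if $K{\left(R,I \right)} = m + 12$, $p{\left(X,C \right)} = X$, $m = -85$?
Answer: $- \frac{73}{65713} \approx -0.0011109$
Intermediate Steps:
$K{\left(R,I \right)} = -73$ ($K{\left(R,I \right)} = -85 + 12 = -73$)
$\frac{K{\left(p{\left(0,10 \right)},-34 \right)}}{65713} = - \frac{73}{65713}$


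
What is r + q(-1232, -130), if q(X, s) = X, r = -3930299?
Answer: -3931531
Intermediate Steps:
r + q(-1232, -130) = -3930299 - 1232 = -3931531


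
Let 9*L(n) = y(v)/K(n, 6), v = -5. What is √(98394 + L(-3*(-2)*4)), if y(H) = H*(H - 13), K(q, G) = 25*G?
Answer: √22138665/15 ≈ 313.68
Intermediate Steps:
y(H) = H*(-13 + H)
L(n) = 1/15 (L(n) = ((-5*(-13 - 5))/((25*6)))/9 = (-5*(-18)/150)/9 = (90*(1/150))/9 = (⅑)*(⅗) = 1/15)
√(98394 + L(-3*(-2)*4)) = √(98394 + 1/15) = √(1475911/15) = √22138665/15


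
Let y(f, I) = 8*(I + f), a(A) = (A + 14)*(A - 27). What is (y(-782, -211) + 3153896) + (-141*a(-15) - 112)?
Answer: 3139918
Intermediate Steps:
a(A) = (-27 + A)*(14 + A) (a(A) = (14 + A)*(-27 + A) = (-27 + A)*(14 + A))
y(f, I) = 8*I + 8*f
(y(-782, -211) + 3153896) + (-141*a(-15) - 112) = ((8*(-211) + 8*(-782)) + 3153896) + (-141*(-378 + (-15)² - 13*(-15)) - 112) = ((-1688 - 6256) + 3153896) + (-141*(-378 + 225 + 195) - 112) = (-7944 + 3153896) + (-141*42 - 112) = 3145952 + (-5922 - 112) = 3145952 - 6034 = 3139918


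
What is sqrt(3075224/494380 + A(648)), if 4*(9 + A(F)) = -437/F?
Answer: I*sqrt(233468488785370)/8898840 ≈ 1.717*I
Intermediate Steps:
A(F) = -9 - 437/(4*F) (A(F) = -9 + (-437/F)/4 = -9 - 437/(4*F))
sqrt(3075224/494380 + A(648)) = sqrt(3075224/494380 + (-9 - 437/4/648)) = sqrt(3075224*(1/494380) + (-9 - 437/4*1/648)) = sqrt(768806/123595 + (-9 - 437/2592)) = sqrt(768806/123595 - 23765/2592) = sqrt(-944490023/320358240) = I*sqrt(233468488785370)/8898840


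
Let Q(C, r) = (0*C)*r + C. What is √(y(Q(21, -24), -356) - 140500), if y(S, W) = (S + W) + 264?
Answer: 3*I*√15619 ≈ 374.93*I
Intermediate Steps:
Q(C, r) = C (Q(C, r) = 0*r + C = 0 + C = C)
y(S, W) = 264 + S + W
√(y(Q(21, -24), -356) - 140500) = √((264 + 21 - 356) - 140500) = √(-71 - 140500) = √(-140571) = 3*I*√15619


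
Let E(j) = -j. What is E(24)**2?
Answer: 576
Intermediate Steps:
E(24)**2 = (-1*24)**2 = (-24)**2 = 576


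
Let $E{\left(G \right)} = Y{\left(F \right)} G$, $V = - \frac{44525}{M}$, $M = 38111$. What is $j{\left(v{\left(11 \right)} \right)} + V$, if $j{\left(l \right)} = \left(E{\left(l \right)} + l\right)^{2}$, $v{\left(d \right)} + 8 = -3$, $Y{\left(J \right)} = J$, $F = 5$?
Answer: $\frac{165966991}{38111} \approx 4354.8$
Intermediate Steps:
$v{\left(d \right)} = -11$ ($v{\left(d \right)} = -8 - 3 = -11$)
$V = - \frac{44525}{38111} \approx -1.1683$
$E{\left(G \right)} = 5 G$
$j{\left(l \right)} = 36 l^{2}$ ($j{\left(l \right)} = \left(5 l + l\right)^{2} = \left(6 l\right)^{2} = 36 l^{2}$)
$j{\left(v{\left(11 \right)} \right)} + V = 36 \left(-11\right)^{2} - \frac{44525}{38111} = 36 \cdot 121 - \frac{44525}{38111} = 4356 - \frac{44525}{38111} = \frac{165966991}{38111}$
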